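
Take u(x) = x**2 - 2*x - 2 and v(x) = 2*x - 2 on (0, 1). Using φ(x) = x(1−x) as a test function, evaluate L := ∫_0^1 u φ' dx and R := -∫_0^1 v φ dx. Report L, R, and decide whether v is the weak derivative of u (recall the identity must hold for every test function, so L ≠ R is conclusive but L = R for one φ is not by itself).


LHS = 1/6, RHS = 1/6. Yes, v = u' weakly.

u(x) = x**2 - 2*x - 2, classical derivative u'(x) = 2*x - 2.
φ(x) = x(1−x), so φ'(x) = 1 - 2*x.
Note φ(0) = φ(1) = 0, so the boundary term u·φ vanishes.
LHS = ∫_0^1 u(x) φ'(x) dx = ∫_0^1 (-2*x^3 + 5*x^2 + 2*x - 2) dx. Term by term:
  ∫_0^1 -2*x^3 dx = -1/2;  ∫_0^1 5*x^2 dx = 5/3;  ∫_0^1 2*x dx = 1;
  ∫_0^1 -2 dx = -2.
Sum: -1/2 + 5/3 + 1 − 2 = 1/6.
So LHS = 1/6.
∫_0^1 v(x) φ(x) dx = ∫_0^1 (-2*x^3 + 4*x^2 - 2*x) dx. Term by term:
  ∫_0^1 -2*x^3 dx = -1/2;  ∫_0^1 4*x^2 dx = 4/3;  ∫_0^1 -2*x dx = -1.
Sum: -1/2 + 4/3 − 1 = -1/6.
So RHS = -∫_0^1 v(x) φ(x) dx = 1/6.
LHS = RHS, so the identity holds for this test φ.
Moreover u is smooth here and v(x) = u'(x) = 2*x - 2 pointwise, so the identity holds for every test function. Hence v is the weak derivative of u.


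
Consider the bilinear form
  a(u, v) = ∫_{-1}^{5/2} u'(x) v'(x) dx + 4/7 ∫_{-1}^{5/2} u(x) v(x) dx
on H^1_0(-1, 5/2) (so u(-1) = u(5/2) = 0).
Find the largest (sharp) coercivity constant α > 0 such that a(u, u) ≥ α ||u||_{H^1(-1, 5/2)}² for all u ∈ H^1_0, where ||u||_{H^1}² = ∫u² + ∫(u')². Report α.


α = 4*(7 + π^2)/(4*π^2 + 49)

Coercivity of a(·,·) on H^1_0(-1, 5/2) means a(u, u) ≥ α ||u||_{H^1}² for every u ∈ H^1_0.
The interval has length L = 7/2, and Poincaré/coercivity depend only on L. Here a(u, u) = ∫(u')² + (4/7)·∫u².
Here 0 < c = 4/7 < 1. The condition a(u,u) ≥ α||u||_{H^1}² reads (1−α)∫(u')² ≥ (α−c)∫u². Any admissible α is ≤ 1 (rapidly oscillating u have ∫u²/∫(u')² → 0), and α = 1 would force 0 ≥ (1−c)∫u², impossible since c < 1; so 1−α > 0. By the sharp Poincaré inequality on H^1_0 of an interval of length L, ∫(u')² ≥ (π/L)²∫u² with equality for the first sine mode sin(π(x−x₀)/L) (x₀ the left endpoint), so the inequality holds for all u iff (1−α)(π/L)² ≥ α − c, i.e. α ≤ ((π/L)² + c)/((π/L)² + 1) = (1 + c(L/π)²)/(1 + (L/π)²). With (π/L)² = 4*π^2/49 and c = 4/7, the largest admissible constant is α = ((π/L)² + c)/((π/L)² + 1).
Simplifying, α = 4*(7 + π^2)/(4*π^2 + 49).


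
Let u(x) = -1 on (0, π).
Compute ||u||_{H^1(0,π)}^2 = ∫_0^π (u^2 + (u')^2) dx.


||u||_{H^1(0,π)}^2 = π

u'(x) = 0.
Expand u² and (u')² and integrate term by term on (0, π), using: for integers n ≥ 1, ∫_0^π sin²(nx) dx = ∫_0^π cos²(nx) dx = π/2; for n ≠ n', ∫_0^π sin(nx)sin(n'x) dx = ∫_0^π cos(nx)cos(n'x) dx = 0; and by product-to-sum, ∫_0^π sin(nx)cos(n'x) dx = ½∫_0^π [sin((n+n')x) + sin((n−n')x)] dx, which is 0 when n+n' is even and 2n/(n²−n'²) when n+n' is odd (it need not vanish on (0, π)). For the constant mode: ∫_0^π 1 dx = π, ∫_0^π cos(nx) dx = 0, ∫_0^π sin(nx) dx = (1−(−1)^n)/n.
  u² squared terms: (-1)²·∫1 dx = 1·π = π.
  So ∫_0^π u² dx = π.
  u' ≡ 0, so ∫_0^π (u')² dx = 0.
||u||_{H^1}^2 = (π) + (0) = π.


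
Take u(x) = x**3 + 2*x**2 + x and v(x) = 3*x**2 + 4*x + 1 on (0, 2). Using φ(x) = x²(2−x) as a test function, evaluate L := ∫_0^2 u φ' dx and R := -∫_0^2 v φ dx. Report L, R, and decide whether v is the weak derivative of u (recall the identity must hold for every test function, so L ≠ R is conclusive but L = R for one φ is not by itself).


LHS = -212/15, RHS = -212/15. Yes, v = u' weakly.

u(x) = x**3 + 2*x**2 + x, classical derivative u'(x) = 3*x**2 + 4*x + 1.
φ(x) = x²(2−x), so φ'(x) = x*(4 - 3*x).
Note φ(0) = φ(2) = 0, so the boundary term u·φ vanishes.
LHS = ∫_0^2 u(x) φ'(x) dx = ∫_0^2 (-3*x^5 - 2*x^4 + 5*x^3 + 4*x^2) dx. Term by term:
  ∫_0^2 -3*x^5 dx = -32;  ∫_0^2 -2*x^4 dx = -64/5;  ∫_0^2 5*x^3 dx = 20;
  ∫_0^2 4*x^2 dx = 32/3.
Sum: -32 − 64/5 + 20 + 32/3 = -212/15.
So LHS = -212/15.
∫_0^2 v(x) φ(x) dx = ∫_0^2 (-3*x^5 + 2*x^4 + 7*x^3 + 2*x^2) dx. Term by term:
  ∫_0^2 -3*x^5 dx = -32;  ∫_0^2 2*x^4 dx = 64/5;  ∫_0^2 7*x^3 dx = 28;
  ∫_0^2 2*x^2 dx = 16/3.
Sum: -32 + 64/5 + 28 + 16/3 = 212/15.
So RHS = -∫_0^2 v(x) φ(x) dx = -212/15.
LHS = RHS, so the identity holds for this test φ.
Moreover u is smooth here and v(x) = u'(x) = 3*x**2 + 4*x + 1 pointwise, so the identity holds for every test function. Hence v is the weak derivative of u.


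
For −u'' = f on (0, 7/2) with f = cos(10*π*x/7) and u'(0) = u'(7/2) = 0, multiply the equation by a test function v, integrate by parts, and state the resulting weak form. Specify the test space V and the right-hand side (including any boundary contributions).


V = H^1(0, 7/2) (no boundary constraint on v; u is determined up to an additive constant); weak form: ∫_0^7/2 u'v' dx = ∫_0^7/2 (cos(10*π*x/7)) v dx for all v ∈ V.

Multiply both sides by a test function v and integrate from 0 to 7/2:
  ∫_0^7/2 −u''(x) v(x) dx = ∫_0^7/2 f(x) v(x) dx.
Integrate the LHS by parts once:
  ∫_0^7/2 −u'' v dx = −[u'(x) v(x)]_0^7/2 + ∫_0^7/2 u'(x) v'(x) dx.
Thus ∫_0^7/2 u'(x) v'(x) dx = ∫_0^7/2 f(x) v(x) dx + [u'(x) v(x)]_0^7/2.
Choose V so that boundary terms are either known or forced to vanish.
u has homogeneous Neumann: u'(0) = u'(7/2) = 0. So [u' v]_0^7/2 = 0·v(7/2) − 0·v(0) = 0 for any v; take V = H^1(0, 7/2).
Weak formulation: find u (satisfying any essential BC) such that ∫_0^7/2 u'(x) v'(x) dx = ∫_0^7/2 f v dx for all v ∈ V (homogeneous Neumann, so boundary terms vanish).
Substituting f(x) = cos(10*π*x/7), the right-hand side is ∫_0^7/2 (cos(10*π*x/7)) v dx.
Compatibility check (pure Neumann): taking v ≡ 1 ∈ V gives 0 = ∫_0^7/2 f dx + (0) − (0), i.e. ∫_0^7/2 f dx must equal u'(0) − u'(7/2) = 0. Indeed ∫_0^7/2 (cos(10*π*x/7)) dx = 0, so the data are compatible. The solution is then unique only up to an additive constant (fix it e.g. by requiring ∫_0^7/2 u dx = 0).


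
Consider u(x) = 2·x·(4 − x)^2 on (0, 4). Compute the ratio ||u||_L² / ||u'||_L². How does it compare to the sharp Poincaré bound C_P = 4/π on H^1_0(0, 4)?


||u||_L² / ||u'||_L² = 2*sqrt(14)/7 < C_P = 4/π.

u(x) = 2·x·(4 − x)^2, so u'(x) = 2*(x - 4)*(3*x - 4).
u(x) = 2·x·(4 − x)^2 vanishes at x = 0 and x = 4, so u ∈ H^1_0(0, 4). Differentiate via the product rule and integrate the resulting polynomials term by term.
  ∫_0^4 u² dx = ∫_0^4 (4*x^6 - 64*x^5 + 384*x^4 - 1024*x^3 + 1024*x^2) dx. Term by term:
    ∫_0^4 4*x^6 dx = 65536/7;  ∫_0^4 -64*x^5 dx = -131072/3;  ∫_0^4 384*x^4 dx = 393216/5;
    ∫_0^4 -1024*x^3 dx = -65536;  ∫_0^4 1024*x^2 dx = 65536/3.
  Sum: 65536/7 − 131072/3 + 393216/5 − 65536 + 65536/3 = 65536/105.
  ∫_0^4 (u')² dx = ∫_0^4 (36*x^4 - 384*x^3 + 1408*x^2 - 2048*x + 1024) dx. Term by term:
    ∫_0^4 36*x^4 dx = 36864/5;  ∫_0^4 -384*x^3 dx = -24576;  ∫_0^4 1408*x^2 dx = 90112/3;
    ∫_0^4 -2048*x dx = -16384;  ∫_0^4 1024 dx = 4096.
  Sum: 36864/5 − 24576 + 90112/3 − 16384 + 4096 = 8192/15.
∫_0^4 u² dx = 65536/105, so ||u||_L² = 256*sqrt(105)/105.
∫_0^4 (u')² dx = 8192/15, so ||u'||_L² = 64*sqrt(30)/15.
Ratio ||u||_L² / ||u'||_L² = 2*sqrt(14)/7.
Sharp Poincaré constant on H^1_0(0, 4) is C_P = L/π = 4/π, achieved by sin(π/4·x).
A polynomial bump cannot attain the sharp Poincaré constant (only the first sine eigenfunction does), so the ratio is strictly less than C_P, consistent with ||u||_L² ≤ C_P ||u'||_L².


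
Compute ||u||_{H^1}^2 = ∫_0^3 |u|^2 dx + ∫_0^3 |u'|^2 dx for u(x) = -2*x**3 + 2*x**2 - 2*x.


||u||_{H^1}^2 = 63438/35

The H^1 norm (squared) on an interval (0, L) is
  ||u||_{H^1}^2 = ∫_0^L u(x)^2 dx + ∫_0^L u'(x)^2 dx.
Compute u'(x) = -6*x**2 + 4*x - 2.
Then u(x)^2 = 4*x**6 - 8*x**5 + 12*x**4 - 8*x**3 + 4*x**2 and u'(x)^2 = 36*x**4 - 48*x**3 + 40*x**2 - 16*x + 4.
Integrate each monomial from 0 to 3 using ∫_0^3 c·x^n dx = c·3^(n+1)/(n+1):
  ∫_0^3 u(x)^2 dx = ∫_0^3 (4*x^6 - 8*x^5 + 12*x^4 - 8*x^3 + 4*x^2) dx. Term by term:
    ∫_0^3 4*x^6 dx = 8748/7;  ∫_0^3 -8*x^5 dx = -972;  ∫_0^3 12*x^4 dx = 2916/5;
    ∫_0^3 -8*x^3 dx = -162;  ∫_0^3 4*x^2 dx = 36.
  Sum: 8748/7 − 972 + 2916/5 − 162 + 36 = 25722/35.
  ∫_0^3 u'(x)^2 dx = ∫_0^3 (36*x^4 - 48*x^3 + 40*x^2 - 16*x + 4) dx. Term by term:
    ∫_0^3 36*x^4 dx = 8748/5;  ∫_0^3 -48*x^3 dx = -972;  ∫_0^3 40*x^2 dx = 360;
    ∫_0^3 -16*x dx = -72;  ∫_0^3 4 dx = 12.
  Sum: 8748/5 − 972 + 360 − 72 + 12 = 5388/5.
Adding: ||u||_{H^1}^2 = 25722/35 + 5388/5 = 63438/35.


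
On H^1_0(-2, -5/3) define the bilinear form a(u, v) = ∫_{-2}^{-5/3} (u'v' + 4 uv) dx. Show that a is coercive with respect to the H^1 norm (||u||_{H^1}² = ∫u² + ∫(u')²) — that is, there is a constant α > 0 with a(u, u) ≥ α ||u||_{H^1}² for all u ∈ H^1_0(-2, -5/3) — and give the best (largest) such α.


α = 1

Coercivity of a(·,·) on H^1_0(-2, -5/3) means a(u, u) ≥ α ||u||_{H^1}² for every u ∈ H^1_0.
The interval has length L = 1/3, and Poincaré/coercivity depend only on L. Here a(u, u) = ∫(u')² + (4)·∫u².
Here c = 4 ≥ 1, so a(u,u) = ∫(u')² + c∫u² ≥ ∫(u')² + ∫u² = ||u||_{H^1}², i.e. α = 1 works. No larger α is possible: a(u,u) ≥ α||u||_{H^1}² means (1−α)∫(u')² ≥ (α−c)∫u², and for the modes u_n = sin(nπ(x−x₀)/L) (x₀ the left endpoint) one has ∫u_n²/∫(u_n')² = (L/(nπ))² → 0, so a(u_n,u_n)/||u_n||_{H^1}² → 1. Hence the optimal constant is α = 1.
Therefore α = 1.


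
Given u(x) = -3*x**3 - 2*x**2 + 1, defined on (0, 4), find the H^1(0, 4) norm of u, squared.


||u||_{H^1}^2 = 358044/7

The H^1 norm (squared) on an interval (0, L) is
  ||u||_{H^1}^2 = ∫_0^L u(x)^2 dx + ∫_0^L u'(x)^2 dx.
Compute u'(x) = -9*x**2 - 4*x.
Then u(x)^2 = 9*x**6 + 12*x**5 + 4*x**4 - 6*x**3 - 4*x**2 + 1 and u'(x)^2 = 81*x**4 + 72*x**3 + 16*x**2.
Integrate each monomial from 0 to 4 using ∫_0^4 c·x^n dx = c·4^(n+1)/(n+1):
  ∫_0^4 u(x)^2 dx = ∫_0^4 (9*x^6 + 12*x^5 + 4*x^4 - 6*x^3 - 4*x^2 + 1) dx. Term by term:
    ∫_0^4 9*x^6 dx = 147456/7;  ∫_0^4 12*x^5 dx = 8192;  ∫_0^4 4*x^4 dx = 4096/5;
    ∫_0^4 -6*x^3 dx = -384;  ∫_0^4 -4*x^2 dx = -256/3;  ∫_0^4 1 dx = 4.
  Sum: 147456/7 + 8192 + 4096/5 − 384 − 256/3 + 4 = 3109156/105.
  ∫_0^4 u'(x)^2 dx = ∫_0^4 (81*x^4 + 72*x^3 + 16*x^2) dx. Term by term:
    ∫_0^4 81*x^4 dx = 82944/5;  ∫_0^4 72*x^3 dx = 4608;  ∫_0^4 16*x^2 dx = 1024/3.
  Sum: 82944/5 + 4608 + 1024/3 = 323072/15.
Adding: ||u||_{H^1}^2 = 3109156/105 + 323072/15 = 358044/7.


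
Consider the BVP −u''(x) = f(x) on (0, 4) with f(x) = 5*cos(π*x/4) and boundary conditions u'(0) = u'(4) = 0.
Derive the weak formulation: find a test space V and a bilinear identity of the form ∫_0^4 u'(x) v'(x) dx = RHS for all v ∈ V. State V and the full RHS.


V = H^1(0, 4) (no boundary constraint on v; u is determined up to an additive constant); weak form: ∫_0^4 u'v' dx = ∫_0^4 (5*cos(π*x/4)) v dx for all v ∈ V.

Multiply both sides by a test function v and integrate from 0 to 4:
  ∫_0^4 −u''(x) v(x) dx = ∫_0^4 f(x) v(x) dx.
Integrate the LHS by parts once:
  ∫_0^4 −u'' v dx = −[u'(x) v(x)]_0^4 + ∫_0^4 u'(x) v'(x) dx.
Thus ∫_0^4 u'(x) v'(x) dx = ∫_0^4 f(x) v(x) dx + [u'(x) v(x)]_0^4.
Choose V so that boundary terms are either known or forced to vanish.
u has homogeneous Neumann: u'(0) = u'(4) = 0. So [u' v]_0^4 = 0·v(4) − 0·v(0) = 0 for any v; take V = H^1(0, 4).
Weak formulation: find u (satisfying any essential BC) such that ∫_0^4 u'(x) v'(x) dx = ∫_0^4 f v dx for all v ∈ V (homogeneous Neumann, so boundary terms vanish).
Substituting f(x) = 5*cos(π*x/4), the right-hand side is ∫_0^4 (5*cos(π*x/4)) v dx.
Compatibility check (pure Neumann): taking v ≡ 1 ∈ V gives 0 = ∫_0^4 f dx + (0) − (0), i.e. ∫_0^4 f dx must equal u'(0) − u'(4) = 0. Indeed ∫_0^4 (5*cos(π*x/4)) dx = 0, so the data are compatible. The solution is then unique only up to an additive constant (fix it e.g. by requiring ∫_0^4 u dx = 0).


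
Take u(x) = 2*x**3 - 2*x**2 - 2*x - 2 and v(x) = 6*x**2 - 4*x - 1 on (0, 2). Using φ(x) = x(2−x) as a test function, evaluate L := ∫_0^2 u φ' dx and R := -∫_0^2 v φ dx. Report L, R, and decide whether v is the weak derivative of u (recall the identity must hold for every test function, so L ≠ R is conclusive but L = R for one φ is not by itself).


LHS = -8/5, RHS = -44/15. No, v is not the weak derivative of u.

u(x) = 2*x**3 - 2*x**2 - 2*x - 2, classical derivative u'(x) = 6*x**2 - 4*x - 2.
φ(x) = x(2−x), so φ'(x) = 2 - 2*x.
Note φ(0) = φ(2) = 0, so the boundary term u·φ vanishes.
LHS = ∫_0^2 u(x) φ'(x) dx = ∫_0^2 (-4*x^4 + 8*x^3 - 4) dx. Term by term:
  ∫_0^2 -4*x^4 dx = -128/5;  ∫_0^2 8*x^3 dx = 32;  ∫_0^2 -4 dx = -8.
Sum: -128/5 + 32 − 8 = -8/5.
So LHS = -8/5.
∫_0^2 v(x) φ(x) dx = ∫_0^2 (-6*x^4 + 16*x^3 - 7*x^2 - 2*x) dx. Term by term:
  ∫_0^2 -6*x^4 dx = -192/5;  ∫_0^2 16*x^3 dx = 64;  ∫_0^2 -7*x^2 dx = -56/3;
  ∫_0^2 -2*x dx = -4.
Sum: -192/5 + 64 − 56/3 − 4 = 44/15.
So RHS = -∫_0^2 v(x) φ(x) dx = -44/15.
LHS − RHS = 4/3 ≠ 0, so the identity fails.
(For a valid weak derivative the identity must hold for EVERY test function, in particular this one. The failure shows v is NOT the weak derivative of u.)
Correct weak derivative would be u'(x) = 6*x**2 - 4*x - 2.


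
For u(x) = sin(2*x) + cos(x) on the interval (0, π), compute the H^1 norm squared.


||u||_{H^1(0,π)}^2 = 16/3 + 7*π/2

u'(x) = -sin(x) + 2*cos(2*x).
Expand u² and (u')² and integrate term by term on (0, π), using: for integers n ≥ 1, ∫_0^π sin²(nx) dx = ∫_0^π cos²(nx) dx = π/2; for n ≠ n', ∫_0^π sin(nx)sin(n'x) dx = ∫_0^π cos(nx)cos(n'x) dx = 0; and by product-to-sum, ∫_0^π sin(nx)cos(n'x) dx = ½∫_0^π [sin((n+n')x) + sin((n−n')x)] dx, which is 0 when n+n' is even and 2n/(n²−n'²) when n+n' is odd (it need not vanish on (0, π)).
  u² squared terms: (1)²·∫cos(x)² dx = 1·π/2 = π/2;  (1)²·∫sin(2x)² dx = 1·π/2 = π/2.
  u² cross terms: 2·(1)·(1)·∫cos(x)·sin(2x) dx = 2·(4/3) = 8/3.
  So ∫_0^π u² dx = π/2 + π/2 + 8/3 = 8/3 + π.
  (u')² squared terms: (-1)²·∫sin(x)² dx = 1·π/2 = π/2;  (2)²·∫cos(2x)² dx = 4·π/2 = 2*π.
  (u')² cross terms: 2·(-1)·(2)·∫sin(x)·cos(2x) dx = -4·(-2/3) = 8/3.
  So ∫_0^π (u')² dx = π/2 + 2*π + 8/3 = 8/3 + 5*π/2.
||u||_{H^1}^2 = (8/3 + π) + (8/3 + 5*π/2) = 16/3 + 7*π/2.


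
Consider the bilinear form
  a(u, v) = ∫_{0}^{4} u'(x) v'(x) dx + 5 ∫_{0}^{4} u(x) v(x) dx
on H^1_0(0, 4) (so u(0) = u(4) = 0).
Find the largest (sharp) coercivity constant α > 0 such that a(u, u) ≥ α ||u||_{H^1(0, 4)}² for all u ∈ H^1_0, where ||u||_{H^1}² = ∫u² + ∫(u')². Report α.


α = 1

Coercivity of a(·,·) on H^1_0(0, 4) means a(u, u) ≥ α ||u||_{H^1}² for every u ∈ H^1_0.
The interval has length L = 4, and Poincaré/coercivity depend only on L. Here a(u, u) = ∫(u')² + (5)·∫u².
Here c = 5 ≥ 1, so a(u,u) = ∫(u')² + c∫u² ≥ ∫(u')² + ∫u² = ||u||_{H^1}², i.e. α = 1 works. No larger α is possible: a(u,u) ≥ α||u||_{H^1}² means (1−α)∫(u')² ≥ (α−c)∫u², and for the modes u_n = sin(nπ(x−x₀)/L) (x₀ the left endpoint) one has ∫u_n²/∫(u_n')² = (L/(nπ))² → 0, so a(u_n,u_n)/||u_n||_{H^1}² → 1. Hence the optimal constant is α = 1.
Therefore α = 1.


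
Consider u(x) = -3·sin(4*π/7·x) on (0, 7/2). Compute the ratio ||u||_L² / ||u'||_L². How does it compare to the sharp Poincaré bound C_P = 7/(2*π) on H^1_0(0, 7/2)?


||u||_L² / ||u'||_L² = 7/(4*π) < C_P = 7/(2*π).

u(x) = -3·sin(4*π/7·x), so u'(x) = -12*π*cos(4*π*x/7)/7.
Writing u(x) = A·sin(kπx/L) with A = -3 and k = 2, use ∫_0^L sin²(kπx/L) dx = L/2 and ∫_0^L cos²(kπx/L) dx = L/2.
u² = 9·sin²(4*π/7·x) and (u')² = 144*π^2/49·cos²(4*π/7·x), and each of sin², cos² integrates to L/2 = 7/4 over (0, 7/2).
∫_0^7/2 u² dx = 63/4, so ||u||_L² = 3*sqrt(7)/2.
∫_0^7/2 (u')² dx = 36*π^2/7, so ||u'||_L² = 6*sqrt(7)*π/7.
Ratio ||u||_L² / ||u'||_L² = 7/(4*π).
Sharp Poincaré constant on H^1_0(0, 7/2) is C_P = L/π = 7/(2*π), achieved by sin(2*π/7·x).
This is the k = 2 harmonic; the ratio L/(kπ) is strictly less than C_P = L/π, consistent with the sharp inequality ||u||_L² ≤ C_P ||u'||_L².


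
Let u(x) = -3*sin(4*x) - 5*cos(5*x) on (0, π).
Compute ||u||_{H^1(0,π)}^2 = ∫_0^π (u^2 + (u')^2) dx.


||u||_{H^1(0,π)}^2 = -2080/3 + 803*π/2

u'(x) = 25*sin(5*x) - 12*cos(4*x).
Expand u² and (u')² and integrate term by term on (0, π), using: for integers n ≥ 1, ∫_0^π sin²(nx) dx = ∫_0^π cos²(nx) dx = π/2; for n ≠ n', ∫_0^π sin(nx)sin(n'x) dx = ∫_0^π cos(nx)cos(n'x) dx = 0; and by product-to-sum, ∫_0^π sin(nx)cos(n'x) dx = ½∫_0^π [sin((n+n')x) + sin((n−n')x)] dx, which is 0 when n+n' is even and 2n/(n²−n'²) when n+n' is odd (it need not vanish on (0, π)).
  u² squared terms: (-5)²·∫cos(5x)² dx = 25·π/2 = 25*π/2;  (-3)²·∫sin(4x)² dx = 9·π/2 = 9*π/2.
  u² cross terms: 2·(-5)·(-3)·∫cos(5x)·sin(4x) dx = 30·(-8/9) = -80/3.
  So ∫_0^π u² dx = 25*π/2 + 9*π/2 − 80/3 = -80/3 + 17*π.
  (u')² squared terms: (-12)²·∫cos(4x)² dx = 144·π/2 = 72*π;  (25)²·∫sin(5x)² dx = 625·π/2 = 625*π/2.
  (u')² cross terms: 2·(-12)·(25)·∫cos(4x)·sin(5x) dx = -600·(10/9) = -2000/3.
  So ∫_0^π (u')² dx = 72*π + 625*π/2 − 2000/3 = -2000/3 + 769*π/2.
||u||_{H^1}^2 = (-80/3 + 17*π) + (-2000/3 + 769*π/2) = -2080/3 + 803*π/2.


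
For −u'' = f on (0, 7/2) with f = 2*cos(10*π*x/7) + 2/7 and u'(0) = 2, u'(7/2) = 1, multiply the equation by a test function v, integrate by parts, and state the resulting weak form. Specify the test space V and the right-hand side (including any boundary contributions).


V = H^1(0, 7/2) (v unrestricted at boundary; u is determined up to an additive constant); weak form: ∫_0^7/2 u'v' dx = ∫_0^7/2 (2*cos(10*π*x/7) + 2/7) v dx + v(7/2) − 2·v(0) for all v ∈ V.

Multiply both sides by a test function v and integrate from 0 to 7/2:
  ∫_0^7/2 −u''(x) v(x) dx = ∫_0^7/2 f(x) v(x) dx.
Integrate the LHS by parts once:
  ∫_0^7/2 −u'' v dx = −[u'(x) v(x)]_0^7/2 + ∫_0^7/2 u'(x) v'(x) dx.
Thus ∫_0^7/2 u'(x) v'(x) dx = ∫_0^7/2 f(x) v(x) dx + [u'(x) v(x)]_0^7/2.
Choose V so that boundary terms are either known or forced to vanish.
u has inhomogeneous Neumann u'(0) = 2, u'(7/2) = 1. [u' v]_0^7/2 = (1)·v(7/2) − (2)·v(0) = v(7/2) − 2·v(0). Take V = H^1(0, 7/2); boundary term becomes part of RHS.
Weak formulation: find u (satisfying any essential BC) such that ∫_0^7/2 u'(x) v'(x) dx = ∫_0^7/2 f v dx + v(7/2) − 2·v(0) for all v ∈ V (Neumann data are natural BCs: they enter the RHS as boundary terms).
Substituting f(x) = 2*cos(10*π*x/7) + 2/7, the right-hand side is ∫_0^7/2 (2*cos(10*π*x/7) + 2/7) v dx + v(7/2) − 2·v(0).
Compatibility check (pure Neumann): taking v ≡ 1 ∈ V gives 0 = ∫_0^7/2 f dx + (1) − (2), i.e. ∫_0^7/2 f dx must equal u'(0) − u'(7/2) = 1. Indeed ∫_0^7/2 (2*cos(10*π*x/7) + 2/7) dx = 1, so the data are compatible. The solution is then unique only up to an additive constant (fix it e.g. by requiring ∫_0^7/2 u dx = 0).


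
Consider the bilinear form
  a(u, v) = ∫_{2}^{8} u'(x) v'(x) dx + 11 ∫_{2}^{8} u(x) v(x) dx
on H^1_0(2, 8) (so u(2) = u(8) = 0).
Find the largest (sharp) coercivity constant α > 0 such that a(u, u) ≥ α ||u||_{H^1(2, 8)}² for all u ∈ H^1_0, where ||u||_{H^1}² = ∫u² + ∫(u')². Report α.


α = 1

Coercivity of a(·,·) on H^1_0(2, 8) means a(u, u) ≥ α ||u||_{H^1}² for every u ∈ H^1_0.
The interval has length L = 6, and Poincaré/coercivity depend only on L. Here a(u, u) = ∫(u')² + (11)·∫u².
Here c = 11 ≥ 1, so a(u,u) = ∫(u')² + c∫u² ≥ ∫(u')² + ∫u² = ||u||_{H^1}², i.e. α = 1 works. No larger α is possible: a(u,u) ≥ α||u||_{H^1}² means (1−α)∫(u')² ≥ (α−c)∫u², and for the modes u_n = sin(nπ(x−x₀)/L) (x₀ the left endpoint) one has ∫u_n²/∫(u_n')² = (L/(nπ))² → 0, so a(u_n,u_n)/||u_n||_{H^1}² → 1. Hence the optimal constant is α = 1.
Therefore α = 1.


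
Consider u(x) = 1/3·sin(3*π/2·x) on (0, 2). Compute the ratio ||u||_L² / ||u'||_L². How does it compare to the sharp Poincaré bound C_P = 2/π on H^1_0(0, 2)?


||u||_L² / ||u'||_L² = 2/(3*π) < C_P = 2/π.

u(x) = 1/3·sin(3*π/2·x), so u'(x) = π*cos(3*π*x/2)/2.
Writing u(x) = A·sin(kπx/L) with A = 1/3 and k = 3, use ∫_0^L sin²(kπx/L) dx = L/2 and ∫_0^L cos²(kπx/L) dx = L/2.
u² = 1/9·sin²(3*π/2·x) and (u')² = π^2/4·cos²(3*π/2·x), and each of sin², cos² integrates to L/2 = 1 over (0, 2).
∫_0^2 u² dx = 1/9, so ||u||_L² = 1/3.
∫_0^2 (u')² dx = π^2/4, so ||u'||_L² = π/2.
Ratio ||u||_L² / ||u'||_L² = 2/(3*π).
Sharp Poincaré constant on H^1_0(0, 2) is C_P = L/π = 2/π, achieved by sin(π/2·x).
This is the k = 3 harmonic; the ratio L/(kπ) is strictly less than C_P = L/π, consistent with the sharp inequality ||u||_L² ≤ C_P ||u'||_L².


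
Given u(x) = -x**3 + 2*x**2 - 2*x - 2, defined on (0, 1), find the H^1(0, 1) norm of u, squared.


||u||_{H^1}^2 = 827/105

The H^1 norm (squared) on an interval (0, L) is
  ||u||_{H^1}^2 = ∫_0^L u(x)^2 dx + ∫_0^L u'(x)^2 dx.
Compute u'(x) = -3*x**2 + 4*x - 2.
Then u(x)^2 = x**6 - 4*x**5 + 8*x**4 - 4*x**3 - 4*x**2 + 8*x + 4 and u'(x)^2 = 9*x**4 - 24*x**3 + 28*x**2 - 16*x + 4.
Integrate each monomial from 0 to 1 using ∫_0^1 c·x^n dx = c·1^(n+1)/(n+1):
  ∫_0^1 u(x)^2 dx = ∫_0^1 (x^6 - 4*x^5 + 8*x^4 - 4*x^3 - 4*x^2 + 8*x + 4) dx. Term by term:
    ∫_0^1 x^6 dx = 1/7;  ∫_0^1 -4*x^5 dx = -2/3;  ∫_0^1 8*x^4 dx = 8/5;
    ∫_0^1 -4*x^3 dx = -1;  ∫_0^1 -4*x^2 dx = -4/3;  ∫_0^1 8*x dx = 4;
    ∫_0^1 4 dx = 4.
  Sum: 1/7 − 2/3 + 8/5 − 1 − 4/3 + 4 + 4 = 236/35.
  ∫_0^1 u'(x)^2 dx = ∫_0^1 (9*x^4 - 24*x^3 + 28*x^2 - 16*x + 4) dx. Term by term:
    ∫_0^1 9*x^4 dx = 9/5;  ∫_0^1 -24*x^3 dx = -6;  ∫_0^1 28*x^2 dx = 28/3;
    ∫_0^1 -16*x dx = -8;  ∫_0^1 4 dx = 4.
  Sum: 9/5 − 6 + 28/3 − 8 + 4 = 17/15.
Adding: ||u||_{H^1}^2 = 236/35 + 17/15 = 827/105.


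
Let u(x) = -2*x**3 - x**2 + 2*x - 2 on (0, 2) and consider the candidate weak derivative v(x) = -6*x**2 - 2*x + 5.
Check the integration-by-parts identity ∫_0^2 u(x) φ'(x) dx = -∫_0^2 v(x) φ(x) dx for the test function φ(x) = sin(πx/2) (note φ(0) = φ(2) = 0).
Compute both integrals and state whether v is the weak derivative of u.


LHS = -192/π^3 + 48/π, RHS = -192/π^3 + 36/π. No, v is not the weak derivative of u.

u(x) = -2*x**3 - x**2 + 2*x - 2, classical derivative u'(x) = -6*x**2 - 2*x + 2.
φ(x) = sin(πx/2), so φ'(x) = π*cos(π*x/2)/2.
Note φ(0) = φ(2) = 0, so the boundary term u·φ vanishes.
LHS = ∫_0^2 u(x) φ'(x) dx = ∫_0^2 (-π*x^3*cos(π*x/2) - π*x^2*cos(π*x/2)/2 + π*x*cos(π*x/2) - π*cos(π*x/2)) dx. Term by term:
  ∫_0^2 -π*cos(π*x/2) dx = 0;  ∫_0^2 π*x*cos(π*x/2) dx = -8/π;  ∫_0^2 -π*x^3*cos(π*x/2) dx = -192/π^3 + 48/π;
  ∫_0^2 -π*x^2*cos(π*x/2)/2 dx = 8/π.
Sum: 0 − 8/π + -192/π^3 + 48/π + 8/π = -192/π^3 + 48/π.
So LHS = -192/π^3 + 48/π.
∫_0^2 v(x) φ(x) dx = ∫_0^2 (-6*x^2*sin(π*x/2) - 2*x*sin(π*x/2) + 5*sin(π*x/2)) dx. Term by term:
  ∫_0^2 5*sin(π*x/2) dx = 20/π;  ∫_0^2 -6*x^2*sin(π*x/2) dx = -48/π + 192/π^3;  ∫_0^2 -2*x*sin(π*x/2) dx = -8/π.
Sum: 20/π + -48/π + 192/π^3 − 8/π = -36/π + 192/π^3.
So RHS = -∫_0^2 v(x) φ(x) dx = -192/π^3 + 36/π.
LHS − RHS = 12/π ≠ 0, so the identity fails.
(For a valid weak derivative the identity must hold for EVERY test function, in particular this one. The failure shows v is NOT the weak derivative of u.)
Correct weak derivative would be u'(x) = -6*x**2 - 2*x + 2.


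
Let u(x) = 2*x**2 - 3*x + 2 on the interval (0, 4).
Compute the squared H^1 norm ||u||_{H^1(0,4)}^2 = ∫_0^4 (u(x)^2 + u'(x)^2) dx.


||u||_{H^1}^2 = 2596/5

The H^1 norm (squared) on an interval (0, L) is
  ||u||_{H^1}^2 = ∫_0^L u(x)^2 dx + ∫_0^L u'(x)^2 dx.
Compute u'(x) = 4*x - 3.
Then u(x)^2 = 4*x**4 - 12*x**3 + 17*x**2 - 12*x + 4 and u'(x)^2 = 16*x**2 - 24*x + 9.
Integrate each monomial from 0 to 4 using ∫_0^4 c·x^n dx = c·4^(n+1)/(n+1):
  ∫_0^4 u(x)^2 dx = ∫_0^4 (4*x^4 - 12*x^3 + 17*x^2 - 12*x + 4) dx. Term by term:
    ∫_0^4 4*x^4 dx = 4096/5;  ∫_0^4 -12*x^3 dx = -768;  ∫_0^4 17*x^2 dx = 1088/3;
    ∫_0^4 -12*x dx = -96;  ∫_0^4 4 dx = 16.
  Sum: 4096/5 − 768 + 1088/3 − 96 + 16 = 5008/15.
  ∫_0^4 u'(x)^2 dx = ∫_0^4 (16*x^2 - 24*x + 9) dx. Term by term:
    ∫_0^4 16*x^2 dx = 1024/3;  ∫_0^4 -24*x dx = -192;  ∫_0^4 9 dx = 36.
  Sum: 1024/3 − 192 + 36 = 556/3.
Adding: ||u||_{H^1}^2 = 5008/15 + 556/3 = 2596/5.


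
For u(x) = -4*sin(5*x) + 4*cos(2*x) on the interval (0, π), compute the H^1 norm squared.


||u||_{H^1(0,π)}^2 = -1600/21 + 248*π

u'(x) = -8*sin(2*x) - 20*cos(5*x).
Expand u² and (u')² and integrate term by term on (0, π), using: for integers n ≥ 1, ∫_0^π sin²(nx) dx = ∫_0^π cos²(nx) dx = π/2; for n ≠ n', ∫_0^π sin(nx)sin(n'x) dx = ∫_0^π cos(nx)cos(n'x) dx = 0; and by product-to-sum, ∫_0^π sin(nx)cos(n'x) dx = ½∫_0^π [sin((n+n')x) + sin((n−n')x)] dx, which is 0 when n+n' is even and 2n/(n²−n'²) when n+n' is odd (it need not vanish on (0, π)).
  u² squared terms: (-4)²·∫sin(5x)² dx = 16·π/2 = 8*π;  (4)²·∫cos(2x)² dx = 16·π/2 = 8*π.
  u² cross terms: 2·(-4)·(4)·∫sin(5x)·cos(2x) dx = -32·(10/21) = -320/21.
  So ∫_0^π u² dx = 8*π + 8*π − 320/21 = -320/21 + 16*π.
  (u')² squared terms: (-20)²·∫cos(5x)² dx = 400·π/2 = 200*π;  (-8)²·∫sin(2x)² dx = 64·π/2 = 32*π.
  (u')² cross terms: 2·(-20)·(-8)·∫cos(5x)·sin(2x) dx = 320·(-4/21) = -1280/21.
  So ∫_0^π (u')² dx = 200*π + 32*π − 1280/21 = -1280/21 + 232*π.
||u||_{H^1}^2 = (-320/21 + 16*π) + (-1280/21 + 232*π) = -1600/21 + 248*π.


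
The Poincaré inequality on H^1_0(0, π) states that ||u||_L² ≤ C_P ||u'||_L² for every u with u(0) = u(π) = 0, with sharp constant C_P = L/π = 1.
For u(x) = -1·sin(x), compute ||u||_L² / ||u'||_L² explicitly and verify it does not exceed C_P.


||u||_L² / ||u'||_L² = 1 = C_P.

u(x) = -1·sin(x), so u'(x) = -cos(x).
Writing u(x) = A·sin(kπx/L) with A = -1 and k = 1, use ∫_0^L sin²(kπx/L) dx = L/2 and ∫_0^L cos²(kπx/L) dx = L/2.
u² = 1·sin²(x) and (u')² = 1·cos²(x), and each of sin², cos² integrates to L/2 = π/2 over (0, π).
∫_0^π u² dx = π/2, so ||u||_L² = sqrt(2)*sqrt(π)/2.
∫_0^π (u')² dx = π/2, so ||u'||_L² = sqrt(2)*sqrt(π)/2.
Ratio ||u||_L² / ||u'||_L² = 1.
Sharp Poincaré constant on H^1_0(0, π) is C_P = L/π = 1, achieved by sin(x).
This is the k = 1 eigenfunction (up to amplitude), so the ratio equals the sharp Poincaré constant exactly.


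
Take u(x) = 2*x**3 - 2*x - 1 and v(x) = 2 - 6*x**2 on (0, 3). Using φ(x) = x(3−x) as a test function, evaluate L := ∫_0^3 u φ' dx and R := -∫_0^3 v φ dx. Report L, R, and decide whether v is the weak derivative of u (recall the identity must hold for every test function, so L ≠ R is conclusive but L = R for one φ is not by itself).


LHS = -639/10, RHS = 639/10. No, v is not the weak derivative of u.

u(x) = 2*x**3 - 2*x - 1, classical derivative u'(x) = 6*x**2 - 2.
φ(x) = x(3−x), so φ'(x) = 3 - 2*x.
Note φ(0) = φ(3) = 0, so the boundary term u·φ vanishes.
LHS = ∫_0^3 u(x) φ'(x) dx = ∫_0^3 (-4*x^4 + 6*x^3 + 4*x^2 - 4*x - 3) dx. Term by term:
  ∫_0^3 -4*x^4 dx = -972/5;  ∫_0^3 6*x^3 dx = 243/2;  ∫_0^3 4*x^2 dx = 36;
  ∫_0^3 -4*x dx = -18;  ∫_0^3 -3 dx = -9.
Sum: -972/5 + 243/2 + 36 − 18 − 9 = -639/10.
So LHS = -639/10.
∫_0^3 v(x) φ(x) dx = ∫_0^3 (6*x^4 - 18*x^3 - 2*x^2 + 6*x) dx. Term by term:
  ∫_0^3 6*x^4 dx = 1458/5;  ∫_0^3 -18*x^3 dx = -729/2;  ∫_0^3 -2*x^2 dx = -18;
  ∫_0^3 6*x dx = 27.
Sum: 1458/5 − 729/2 − 18 + 27 = -639/10.
So RHS = -∫_0^3 v(x) φ(x) dx = 639/10.
LHS − RHS = -639/5 ≠ 0, so the identity fails.
(For a valid weak derivative the identity must hold for EVERY test function, in particular this one. The failure shows v is NOT the weak derivative of u.)
Correct weak derivative would be u'(x) = 6*x**2 - 2.


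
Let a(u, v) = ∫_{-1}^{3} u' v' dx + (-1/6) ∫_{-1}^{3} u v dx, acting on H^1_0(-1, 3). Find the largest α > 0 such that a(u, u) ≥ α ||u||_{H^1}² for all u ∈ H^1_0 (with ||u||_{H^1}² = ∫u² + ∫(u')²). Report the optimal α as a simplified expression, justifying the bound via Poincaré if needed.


α = (-8/3 + π^2)/(π^2 + 16)

Coercivity of a(·,·) on H^1_0(-1, 3) means a(u, u) ≥ α ||u||_{H^1}² for every u ∈ H^1_0.
The interval has length L = 4, and Poincaré/coercivity depend only on L. Here a(u, u) = ∫(u')² + (-1/6)·∫u².
Here c = -1/6 < 0 with |c| < (π/L)² = π^2/16, so coercivity still holds. The condition a(u,u) ≥ α||u||_{H^1}² reads (1−α)∫(u')² ≥ (α−c)∫u². Any admissible α is ≤ 1 (rapidly oscillating u have ∫u²/∫(u')² → 0), and α = 1 would force 0 ≥ (1−c)∫u², impossible since c < 1; so 1−α > 0. By the sharp Poincaré inequality on H^1_0 of an interval of length L, ∫(u')² ≥ (π/L)²∫u² with equality for the first sine mode sin(π(x−x₀)/L) (x₀ the left endpoint), so the inequality holds for all u iff (1−α)(π/L)² ≥ α − c, i.e. α ≤ ((π/L)² + c)/((π/L)² + 1) = (1 + c(L/π)²)/(1 + (L/π)²). (Direct route, valid since c ≤ 0: Poincaré gives c∫u² ≥ c(L/π)²∫(u')², so a(u,u) ≥ (1 + c(L/π)²)∫(u')², while ||u||_{H^1}² ≤ (1 + (L/π)²)∫(u')²; dividing yields the same α.) With (π/L)² = π^2/16 and c = -1/6, the largest admissible constant is α = ((π/L)² + c)/((π/L)² + 1).
Simplifying, α = (-8/3 + π^2)/(π^2 + 16).


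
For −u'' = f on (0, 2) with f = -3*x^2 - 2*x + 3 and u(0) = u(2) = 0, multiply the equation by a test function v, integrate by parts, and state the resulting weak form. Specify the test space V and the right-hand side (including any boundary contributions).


V = H^1_0(0, 2) (so v(0) = v(2) = 0); weak form: ∫_0^2 u'v' dx = ∫_0^2 (-3*x^2 - 2*x + 3) v dx for all v ∈ V.

Multiply both sides by a test function v and integrate from 0 to 2:
  ∫_0^2 −u''(x) v(x) dx = ∫_0^2 f(x) v(x) dx.
Integrate the LHS by parts once:
  ∫_0^2 −u'' v dx = −[u'(x) v(x)]_0^2 + ∫_0^2 u'(x) v'(x) dx.
Thus ∫_0^2 u'(x) v'(x) dx = ∫_0^2 f(x) v(x) dx + [u'(x) v(x)]_0^2.
Choose V so that boundary terms are either known or forced to vanish.
u is Dirichlet: u(0) = u(2) = 0. Let V = H^1_0(0, 2); then v(0) = v(2) = 0, and [u' v]_0^2 = 0.
Weak formulation: find u (satisfying any essential BC) such that ∫_0^2 u'(x) v'(x) dx = ∫_0^2 f v dx for all v ∈ V.
Substituting f(x) = -3*x^2 - 2*x + 3, the right-hand side is ∫_0^2 (-3*x^2 - 2*x + 3) v dx.


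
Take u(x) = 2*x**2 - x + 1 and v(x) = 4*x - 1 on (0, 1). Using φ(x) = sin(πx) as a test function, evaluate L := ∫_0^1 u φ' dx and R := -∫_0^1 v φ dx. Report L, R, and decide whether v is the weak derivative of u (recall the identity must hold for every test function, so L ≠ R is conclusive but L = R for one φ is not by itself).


LHS = -2/π, RHS = -2/π. Yes, v = u' weakly.

u(x) = 2*x**2 - x + 1, classical derivative u'(x) = 4*x - 1.
φ(x) = sin(πx), so φ'(x) = π*cos(π*x).
Note φ(0) = φ(1) = 0, so the boundary term u·φ vanishes.
LHS = ∫_0^1 u(x) φ'(x) dx = ∫_0^1 (2*π*x^2*cos(π*x) - π*x*cos(π*x) + π*cos(π*x)) dx. Term by term:
  ∫_0^1 π*cos(π*x) dx = 0;  ∫_0^1 -π*x*cos(π*x) dx = 2/π;  ∫_0^1 2*π*x^2*cos(π*x) dx = -4/π.
Sum: 0 + 2/π − 4/π = -2/π.
So LHS = -2/π.
∫_0^1 v(x) φ(x) dx = ∫_0^1 (4*x*sin(π*x) - sin(π*x)) dx. Term by term:
  ∫_0^1 -sin(π*x) dx = -2/π;  ∫_0^1 4*x*sin(π*x) dx = 4/π.
Sum: -2/π + 4/π = 2/π.
So RHS = -∫_0^1 v(x) φ(x) dx = -2/π.
LHS = RHS, so the identity holds for this test φ.
Moreover u is smooth here and v(x) = u'(x) = 4*x - 1 pointwise, so the identity holds for every test function. Hence v is the weak derivative of u.


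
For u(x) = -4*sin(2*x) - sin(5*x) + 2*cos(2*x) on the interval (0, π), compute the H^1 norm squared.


||u||_{H^1(0,π)}^2 = -200/21 + 63*π

u'(x) = -4*sin(2*x) - 8*cos(2*x) - 5*cos(5*x).
Expand u² and (u')² and integrate term by term on (0, π), using: for integers n ≥ 1, ∫_0^π sin²(nx) dx = ∫_0^π cos²(nx) dx = π/2; for n ≠ n', ∫_0^π sin(nx)sin(n'x) dx = ∫_0^π cos(nx)cos(n'x) dx = 0; and by product-to-sum, ∫_0^π sin(nx)cos(n'x) dx = ½∫_0^π [sin((n+n')x) + sin((n−n')x)] dx, which is 0 when n+n' is even and 2n/(n²−n'²) when n+n' is odd (it need not vanish on (0, π)).
  u² squared terms: (-1)²·∫sin(5x)² dx = 1·π/2 = π/2;  (-4)²·∫sin(2x)² dx = 16·π/2 = 8*π;  (2)²·∫cos(2x)² dx = 4·π/2 = 2*π.
  u² cross terms: 2·(-1)·(-4)·∫sin(5x)·sin(2x) dx = 8·(0) = 0;  2·(-1)·(2)·∫sin(5x)·cos(2x) dx = -4·(10/21) = -40/21;  2·(-4)·(2)·∫sin(2x)·cos(2x) dx = -16·(0) = 0.
  So ∫_0^π u² dx = π/2 + 8*π + 2*π + 0 − 40/21 + 0 = -40/21 + 21*π/2.
  (u')² squared terms: (-8)²·∫cos(2x)² dx = 64·π/2 = 32*π;  (-5)²·∫cos(5x)² dx = 25·π/2 = 25*π/2;  (-4)²·∫sin(2x)² dx = 16·π/2 = 8*π.
  (u')² cross terms: 2·(-8)·(-5)·∫cos(2x)·cos(5x) dx = 80·(0) = 0;  2·(-8)·(-4)·∫cos(2x)·sin(2x) dx = 64·(0) = 0;  2·(-5)·(-4)·∫cos(5x)·sin(2x) dx = 40·(-4/21) = -160/21.
  So ∫_0^π (u')² dx = 32*π + 25*π/2 + 8*π + 0 + 0 − 160/21 = -160/21 + 105*π/2.
||u||_{H^1}^2 = (-40/21 + 21*π/2) + (-160/21 + 105*π/2) = -200/21 + 63*π.


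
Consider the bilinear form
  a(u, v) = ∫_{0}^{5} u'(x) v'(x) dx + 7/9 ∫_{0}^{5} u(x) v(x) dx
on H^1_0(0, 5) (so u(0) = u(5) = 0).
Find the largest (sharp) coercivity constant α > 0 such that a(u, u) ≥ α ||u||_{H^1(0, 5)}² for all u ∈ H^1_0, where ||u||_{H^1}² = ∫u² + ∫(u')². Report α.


α = (π^2 + 175/9)/(π^2 + 25)

Coercivity of a(·,·) on H^1_0(0, 5) means a(u, u) ≥ α ||u||_{H^1}² for every u ∈ H^1_0.
The interval has length L = 5, and Poincaré/coercivity depend only on L. Here a(u, u) = ∫(u')² + (7/9)·∫u².
Here 0 < c = 7/9 < 1. The condition a(u,u) ≥ α||u||_{H^1}² reads (1−α)∫(u')² ≥ (α−c)∫u². Any admissible α is ≤ 1 (rapidly oscillating u have ∫u²/∫(u')² → 0), and α = 1 would force 0 ≥ (1−c)∫u², impossible since c < 1; so 1−α > 0. By the sharp Poincaré inequality on H^1_0 of an interval of length L, ∫(u')² ≥ (π/L)²∫u² with equality for the first sine mode sin(π(x−x₀)/L) (x₀ the left endpoint), so the inequality holds for all u iff (1−α)(π/L)² ≥ α − c, i.e. α ≤ ((π/L)² + c)/((π/L)² + 1) = (1 + c(L/π)²)/(1 + (L/π)²). With (π/L)² = π^2/25 and c = 7/9, the largest admissible constant is α = ((π/L)² + c)/((π/L)² + 1).
Simplifying, α = (π^2 + 175/9)/(π^2 + 25).


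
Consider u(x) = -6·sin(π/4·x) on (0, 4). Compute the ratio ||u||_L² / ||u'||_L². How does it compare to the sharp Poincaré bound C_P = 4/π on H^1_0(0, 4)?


||u||_L² / ||u'||_L² = 4/π = C_P.

u(x) = -6·sin(π/4·x), so u'(x) = -3*π*cos(π*x/4)/2.
Writing u(x) = A·sin(kπx/L) with A = -6 and k = 1, use ∫_0^L sin²(kπx/L) dx = L/2 and ∫_0^L cos²(kπx/L) dx = L/2.
u² = 36·sin²(π/4·x) and (u')² = 9*π^2/4·cos²(π/4·x), and each of sin², cos² integrates to L/2 = 2 over (0, 4).
∫_0^4 u² dx = 72, so ||u||_L² = 6*sqrt(2).
∫_0^4 (u')² dx = 9*π^2/2, so ||u'||_L² = 3*sqrt(2)*π/2.
Ratio ||u||_L² / ||u'||_L² = 4/π.
Sharp Poincaré constant on H^1_0(0, 4) is C_P = L/π = 4/π, achieved by sin(π/4·x).
This is the k = 1 eigenfunction (up to amplitude), so the ratio equals the sharp Poincaré constant exactly.


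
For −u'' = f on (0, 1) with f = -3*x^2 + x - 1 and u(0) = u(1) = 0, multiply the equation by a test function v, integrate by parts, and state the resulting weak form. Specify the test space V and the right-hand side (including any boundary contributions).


V = H^1_0(0, 1) (so v(0) = v(1) = 0); weak form: ∫_0^1 u'v' dx = ∫_0^1 (-3*x^2 + x - 1) v dx for all v ∈ V.

Multiply both sides by a test function v and integrate from 0 to 1:
  ∫_0^1 −u''(x) v(x) dx = ∫_0^1 f(x) v(x) dx.
Integrate the LHS by parts once:
  ∫_0^1 −u'' v dx = −[u'(x) v(x)]_0^1 + ∫_0^1 u'(x) v'(x) dx.
Thus ∫_0^1 u'(x) v'(x) dx = ∫_0^1 f(x) v(x) dx + [u'(x) v(x)]_0^1.
Choose V so that boundary terms are either known or forced to vanish.
u is Dirichlet: u(0) = u(1) = 0. Let V = H^1_0(0, 1); then v(0) = v(1) = 0, and [u' v]_0^1 = 0.
Weak formulation: find u (satisfying any essential BC) such that ∫_0^1 u'(x) v'(x) dx = ∫_0^1 f v dx for all v ∈ V.
Substituting f(x) = -3*x^2 + x - 1, the right-hand side is ∫_0^1 (-3*x^2 + x - 1) v dx.


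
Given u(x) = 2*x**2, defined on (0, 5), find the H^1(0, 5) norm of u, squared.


||u||_{H^1}^2 = 9500/3

The H^1 norm (squared) on an interval (0, L) is
  ||u||_{H^1}^2 = ∫_0^L u(x)^2 dx + ∫_0^L u'(x)^2 dx.
Compute u'(x) = 4*x.
Then u(x)^2 = 4*x**4 and u'(x)^2 = 16*x**2.
Integrate each monomial from 0 to 5 using ∫_0^5 c·x^n dx = c·5^(n+1)/(n+1):
  ∫_0^5 u(x)^2 dx = ∫_0^5 (4*x^4) dx. Term by term:
    ∫_0^5 4*x^4 dx = 2500.
  ∫_0^5 u'(x)^2 dx = ∫_0^5 (16*x^2) dx. Term by term:
    ∫_0^5 16*x^2 dx = 2000/3.
Adding: ||u||_{H^1}^2 = 2500 + 2000/3 = 9500/3.


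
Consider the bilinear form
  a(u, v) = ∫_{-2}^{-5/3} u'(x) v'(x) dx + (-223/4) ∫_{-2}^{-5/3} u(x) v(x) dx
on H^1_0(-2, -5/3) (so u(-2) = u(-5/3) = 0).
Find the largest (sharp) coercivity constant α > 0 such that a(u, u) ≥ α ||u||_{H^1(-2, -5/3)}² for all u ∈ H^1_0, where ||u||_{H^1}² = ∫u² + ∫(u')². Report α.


α = (-223 + 36*π^2)/(4*(1 + 9*π^2))

Coercivity of a(·,·) on H^1_0(-2, -5/3) means a(u, u) ≥ α ||u||_{H^1}² for every u ∈ H^1_0.
The interval has length L = 1/3, and Poincaré/coercivity depend only on L. Here a(u, u) = ∫(u')² + (-223/4)·∫u².
Here c = -223/4 < 0 with |c| < (π/L)² = 9*π^2, so coercivity still holds. The condition a(u,u) ≥ α||u||_{H^1}² reads (1−α)∫(u')² ≥ (α−c)∫u². Any admissible α is ≤ 1 (rapidly oscillating u have ∫u²/∫(u')² → 0), and α = 1 would force 0 ≥ (1−c)∫u², impossible since c < 1; so 1−α > 0. By the sharp Poincaré inequality on H^1_0 of an interval of length L, ∫(u')² ≥ (π/L)²∫u² with equality for the first sine mode sin(π(x−x₀)/L) (x₀ the left endpoint), so the inequality holds for all u iff (1−α)(π/L)² ≥ α − c, i.e. α ≤ ((π/L)² + c)/((π/L)² + 1) = (1 + c(L/π)²)/(1 + (L/π)²). (Direct route, valid since c ≤ 0: Poincaré gives c∫u² ≥ c(L/π)²∫(u')², so a(u,u) ≥ (1 + c(L/π)²)∫(u')², while ||u||_{H^1}² ≤ (1 + (L/π)²)∫(u')²; dividing yields the same α.) With (π/L)² = 9*π^2 and c = -223/4, the largest admissible constant is α = ((π/L)² + c)/((π/L)² + 1).
Simplifying, α = (-223 + 36*π^2)/(4*(1 + 9*π^2)).


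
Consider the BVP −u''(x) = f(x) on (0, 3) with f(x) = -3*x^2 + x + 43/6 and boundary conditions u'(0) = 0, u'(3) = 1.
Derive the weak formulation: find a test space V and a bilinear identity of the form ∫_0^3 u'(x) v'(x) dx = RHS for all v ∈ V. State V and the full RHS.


V = H^1(0, 3) (v unrestricted at boundary; u is determined up to an additive constant); weak form: ∫_0^3 u'v' dx = ∫_0^3 (-3*x^2 + x + 43/6) v dx + v(3) for all v ∈ V.

Multiply both sides by a test function v and integrate from 0 to 3:
  ∫_0^3 −u''(x) v(x) dx = ∫_0^3 f(x) v(x) dx.
Integrate the LHS by parts once:
  ∫_0^3 −u'' v dx = −[u'(x) v(x)]_0^3 + ∫_0^3 u'(x) v'(x) dx.
Thus ∫_0^3 u'(x) v'(x) dx = ∫_0^3 f(x) v(x) dx + [u'(x) v(x)]_0^3.
Choose V so that boundary terms are either known or forced to vanish.
u has inhomogeneous Neumann u'(0) = 0, u'(3) = 1. [u' v]_0^3 = (1)·v(3) − (0)·v(0) = v(3). Take V = H^1(0, 3); boundary term becomes part of RHS.
Weak formulation: find u (satisfying any essential BC) such that ∫_0^3 u'(x) v'(x) dx = ∫_0^3 f v dx + v(3) for all v ∈ V (Neumann data are natural BCs: they enter the RHS as boundary terms).
Substituting f(x) = -3*x^2 + x + 43/6, the right-hand side is ∫_0^3 (-3*x^2 + x + 43/6) v dx + v(3).
Compatibility check (pure Neumann): taking v ≡ 1 ∈ V gives 0 = ∫_0^3 f dx + (1) − (0), i.e. ∫_0^3 f dx must equal u'(0) − u'(3) = -1. Indeed ∫_0^3 (-3*x^2 + x + 43/6) dx = -1, so the data are compatible. The solution is then unique only up to an additive constant (fix it e.g. by requiring ∫_0^3 u dx = 0).
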